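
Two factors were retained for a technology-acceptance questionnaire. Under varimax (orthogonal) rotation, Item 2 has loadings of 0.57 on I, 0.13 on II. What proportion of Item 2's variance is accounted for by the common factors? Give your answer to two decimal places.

h² = 0.57² + 0.13² = 0.3249 + 0.0169 = 0.3418

0.34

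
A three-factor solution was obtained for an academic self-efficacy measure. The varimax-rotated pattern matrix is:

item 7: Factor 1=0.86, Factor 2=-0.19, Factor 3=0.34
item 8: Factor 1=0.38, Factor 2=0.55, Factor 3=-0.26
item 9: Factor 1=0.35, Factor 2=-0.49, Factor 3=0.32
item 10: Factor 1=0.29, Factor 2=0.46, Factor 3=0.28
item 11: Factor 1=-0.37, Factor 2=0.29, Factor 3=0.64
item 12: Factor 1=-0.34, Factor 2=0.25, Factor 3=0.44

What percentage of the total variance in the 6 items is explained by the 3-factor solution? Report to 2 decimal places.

Communalities: 0.8913, 0.5145, 0.4650, 0.3741, 0.6306, 0.3717; Σh² = 3.2472.
Total variance with 6 standardized items is 6, so the solution explains 3.2472/6 = 0.5412 = 54.12%.

54.12%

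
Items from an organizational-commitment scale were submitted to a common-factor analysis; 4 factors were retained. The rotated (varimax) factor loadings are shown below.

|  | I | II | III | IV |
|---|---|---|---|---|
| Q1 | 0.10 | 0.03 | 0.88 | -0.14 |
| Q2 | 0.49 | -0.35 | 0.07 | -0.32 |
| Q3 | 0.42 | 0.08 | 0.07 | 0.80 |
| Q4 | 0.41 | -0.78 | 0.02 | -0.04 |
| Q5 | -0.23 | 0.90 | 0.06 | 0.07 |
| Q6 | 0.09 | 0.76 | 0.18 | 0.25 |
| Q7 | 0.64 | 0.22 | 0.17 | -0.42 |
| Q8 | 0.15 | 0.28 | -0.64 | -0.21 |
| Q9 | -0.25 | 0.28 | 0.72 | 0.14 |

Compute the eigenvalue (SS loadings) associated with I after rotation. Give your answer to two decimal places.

1.15

SS loadings for I = 0.10² + 0.49² + 0.42² + 0.41² + (-0.23)² + 0.09² + 0.64² + 0.15² + (-0.25)² = 0.0100 + 0.2401 + 0.1764 + 0.1681 + 0.0529 + 0.0081 + 0.4096 + 0.0225 + 0.0625 = 1.1502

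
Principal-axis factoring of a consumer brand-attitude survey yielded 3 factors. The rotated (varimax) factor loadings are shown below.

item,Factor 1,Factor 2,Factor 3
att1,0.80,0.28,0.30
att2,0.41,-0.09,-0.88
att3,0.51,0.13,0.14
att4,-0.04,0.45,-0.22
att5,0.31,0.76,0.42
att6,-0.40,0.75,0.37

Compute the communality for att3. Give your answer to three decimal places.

h² = 0.51² + 0.13² + 0.14² = 0.2601 + 0.0169 + 0.0196 = 0.2966

0.297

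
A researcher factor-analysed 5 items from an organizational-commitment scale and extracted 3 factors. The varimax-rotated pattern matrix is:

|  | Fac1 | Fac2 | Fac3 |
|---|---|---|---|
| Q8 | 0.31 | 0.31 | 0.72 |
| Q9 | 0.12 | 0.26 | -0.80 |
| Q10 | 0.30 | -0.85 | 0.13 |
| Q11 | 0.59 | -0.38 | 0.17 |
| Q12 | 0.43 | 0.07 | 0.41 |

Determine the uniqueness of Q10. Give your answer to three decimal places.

h² = 0.30² + (-0.85)² + 0.13² = 0.0900 + 0.7225 + 0.0169 = 0.8294
Uniqueness u² = 1 − h² = 1 − 0.8294 = 0.1706

0.171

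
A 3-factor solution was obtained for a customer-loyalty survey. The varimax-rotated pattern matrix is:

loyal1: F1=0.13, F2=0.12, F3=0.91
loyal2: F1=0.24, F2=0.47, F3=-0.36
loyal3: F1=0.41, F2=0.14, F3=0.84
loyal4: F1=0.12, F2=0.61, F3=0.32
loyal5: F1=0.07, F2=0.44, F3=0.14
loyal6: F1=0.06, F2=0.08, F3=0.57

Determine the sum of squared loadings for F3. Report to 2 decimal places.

2.11

SS loadings for F3 = 0.91² + (-0.36)² + 0.84² + 0.32² + 0.14² + 0.57² = 0.8281 + 0.1296 + 0.7056 + 0.1024 + 0.0196 + 0.3249 = 2.1102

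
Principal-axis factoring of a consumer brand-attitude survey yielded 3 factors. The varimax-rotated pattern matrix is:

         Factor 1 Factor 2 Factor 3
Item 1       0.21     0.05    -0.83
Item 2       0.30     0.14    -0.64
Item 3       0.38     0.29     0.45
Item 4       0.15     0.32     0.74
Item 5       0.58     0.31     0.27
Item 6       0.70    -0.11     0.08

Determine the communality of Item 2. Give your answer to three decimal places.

0.519

h² = 0.30² + 0.14² + (-0.64)² = 0.0900 + 0.0196 + 0.4096 = 0.5192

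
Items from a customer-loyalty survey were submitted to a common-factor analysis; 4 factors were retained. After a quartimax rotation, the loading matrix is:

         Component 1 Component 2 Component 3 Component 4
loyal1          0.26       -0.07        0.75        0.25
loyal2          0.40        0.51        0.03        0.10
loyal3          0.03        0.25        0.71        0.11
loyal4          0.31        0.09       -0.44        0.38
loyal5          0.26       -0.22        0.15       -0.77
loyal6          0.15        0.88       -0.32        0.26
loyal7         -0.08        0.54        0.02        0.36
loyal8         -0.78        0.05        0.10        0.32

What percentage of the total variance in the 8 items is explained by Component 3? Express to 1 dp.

17.5%

SS loadings for Component 3 = 0.75² + 0.03² + 0.71² + (-0.44)² + 0.15² + (-0.32)² + 0.02² + 0.10² = 1.3964
With 8 standardized items, total variance = 8. Proportion = 1.3964/8 = 0.1746 → 17.46%.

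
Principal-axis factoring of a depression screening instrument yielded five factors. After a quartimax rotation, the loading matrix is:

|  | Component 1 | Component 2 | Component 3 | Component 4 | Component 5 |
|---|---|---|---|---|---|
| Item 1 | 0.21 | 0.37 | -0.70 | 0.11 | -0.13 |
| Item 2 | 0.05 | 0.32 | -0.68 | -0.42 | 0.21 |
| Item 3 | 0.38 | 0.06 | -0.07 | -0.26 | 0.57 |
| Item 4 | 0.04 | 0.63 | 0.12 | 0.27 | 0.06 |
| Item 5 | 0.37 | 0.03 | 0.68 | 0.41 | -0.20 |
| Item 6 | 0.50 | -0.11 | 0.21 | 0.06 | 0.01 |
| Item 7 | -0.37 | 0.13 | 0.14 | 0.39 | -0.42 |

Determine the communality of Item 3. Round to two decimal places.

0.55

h² = 0.38² + 0.06² + (-0.07)² + (-0.26)² + 0.57² = 0.1444 + 0.0036 + 0.0049 + 0.0676 + 0.3249 = 0.5454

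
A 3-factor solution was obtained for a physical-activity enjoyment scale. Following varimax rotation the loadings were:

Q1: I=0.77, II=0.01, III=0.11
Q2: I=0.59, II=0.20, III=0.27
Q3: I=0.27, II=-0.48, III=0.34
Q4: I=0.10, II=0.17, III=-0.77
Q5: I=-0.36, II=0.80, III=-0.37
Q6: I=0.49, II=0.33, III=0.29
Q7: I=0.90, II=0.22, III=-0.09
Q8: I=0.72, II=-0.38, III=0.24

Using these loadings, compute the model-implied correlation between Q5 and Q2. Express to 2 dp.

r̂ = Σ λ_i·λ_j across factors = (-0.36)(0.59) + (0.80)(0.20) + (-0.37)(0.27)
  = -0.2124 +0.1600 -0.0999 = -0.1523

-0.15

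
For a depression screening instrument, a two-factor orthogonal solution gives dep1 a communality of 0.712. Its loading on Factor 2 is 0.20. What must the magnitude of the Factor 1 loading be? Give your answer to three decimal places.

Under orthogonal rotation h² = Σλ², so λ_Factor 1² = h² − (0.0400) = 0.712 − 0.0400 = 0.6720.
|λ| = √0.6720 = 0.8198.

0.820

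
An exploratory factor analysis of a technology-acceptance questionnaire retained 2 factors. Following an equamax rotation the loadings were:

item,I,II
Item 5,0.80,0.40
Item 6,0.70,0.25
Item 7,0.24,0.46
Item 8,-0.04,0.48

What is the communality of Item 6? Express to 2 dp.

h² = 0.70² + 0.25² = 0.4900 + 0.0625 = 0.5525

0.55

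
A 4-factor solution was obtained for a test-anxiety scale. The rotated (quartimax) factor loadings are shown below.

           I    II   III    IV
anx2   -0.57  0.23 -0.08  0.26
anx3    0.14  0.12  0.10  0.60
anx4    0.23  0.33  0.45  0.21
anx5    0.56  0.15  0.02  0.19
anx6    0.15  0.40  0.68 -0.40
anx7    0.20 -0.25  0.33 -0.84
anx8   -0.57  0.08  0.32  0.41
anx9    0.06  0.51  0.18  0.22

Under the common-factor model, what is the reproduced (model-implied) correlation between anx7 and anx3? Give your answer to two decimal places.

-0.47

r̂ = Σ λ_i·λ_j across factors = (0.20)(0.14) + (-0.25)(0.12) + (0.33)(0.10) + (-0.84)(0.60)
  = +0.0280 -0.0300 +0.0330 -0.5040 = -0.4730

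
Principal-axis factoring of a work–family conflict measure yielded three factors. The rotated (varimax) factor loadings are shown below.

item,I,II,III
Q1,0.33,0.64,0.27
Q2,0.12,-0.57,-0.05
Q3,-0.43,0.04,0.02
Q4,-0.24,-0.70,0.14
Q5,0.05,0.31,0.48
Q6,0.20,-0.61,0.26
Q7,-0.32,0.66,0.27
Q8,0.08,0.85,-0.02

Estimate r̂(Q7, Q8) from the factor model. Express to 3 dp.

0.530

r̂ = Σ λ_i·λ_j across factors = (-0.32)(0.08) + (0.66)(0.85) + (0.27)(-0.02)
  = -0.0256 +0.5610 -0.0054 = 0.5300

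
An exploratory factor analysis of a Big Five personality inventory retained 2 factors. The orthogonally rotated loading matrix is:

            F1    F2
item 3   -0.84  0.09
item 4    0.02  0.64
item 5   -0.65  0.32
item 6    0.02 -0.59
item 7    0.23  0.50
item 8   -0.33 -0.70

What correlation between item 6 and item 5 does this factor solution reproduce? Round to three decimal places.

-0.202

r̂ = Σ λ_i·λ_j across factors = (0.02)(-0.65) + (-0.59)(0.32)
  = -0.0130 -0.1888 = -0.2018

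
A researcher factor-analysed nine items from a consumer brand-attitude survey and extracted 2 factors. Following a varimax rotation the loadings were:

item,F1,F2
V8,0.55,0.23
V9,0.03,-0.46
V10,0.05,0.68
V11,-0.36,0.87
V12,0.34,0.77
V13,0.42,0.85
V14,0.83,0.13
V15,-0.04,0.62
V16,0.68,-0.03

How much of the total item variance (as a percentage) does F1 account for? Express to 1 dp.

SS loadings for F1 = 0.55² + 0.03² + 0.05² + (-0.36)² + 0.34² + 0.42² + 0.83² + (-0.04)² + 0.68² = 1.8804
With 9 standardized items, total variance = 9. Proportion = 1.8804/9 = 0.2089 → 20.89%.

20.9%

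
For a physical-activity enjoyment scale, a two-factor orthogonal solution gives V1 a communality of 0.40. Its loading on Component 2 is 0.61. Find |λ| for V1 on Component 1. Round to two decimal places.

Under orthogonal rotation h² = Σλ², so λ_Component 1² = h² − (0.3721) = 0.40 − 0.3721 = 0.0279.
|λ| = √0.0279 = 0.1670.

0.17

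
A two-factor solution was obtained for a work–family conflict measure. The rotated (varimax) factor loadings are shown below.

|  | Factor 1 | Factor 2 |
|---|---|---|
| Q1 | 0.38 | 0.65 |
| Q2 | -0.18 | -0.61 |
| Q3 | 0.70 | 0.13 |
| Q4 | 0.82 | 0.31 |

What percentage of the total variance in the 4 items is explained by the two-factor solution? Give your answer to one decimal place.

SS loadings by factor: 1.3392, 0.9076; total = 2.2468.
Total variance with 4 standardized items is 4, so the solution explains 2.2468/4 = 0.5617 = 56.17%.

56.2%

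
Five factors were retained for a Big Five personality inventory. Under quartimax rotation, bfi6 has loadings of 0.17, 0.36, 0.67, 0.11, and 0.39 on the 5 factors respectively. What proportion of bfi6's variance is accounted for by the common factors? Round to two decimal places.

0.77

h² = 0.17² + 0.36² + 0.67² + 0.11² + 0.39² = 0.0289 + 0.1296 + 0.4489 + 0.0121 + 0.1521 = 0.7716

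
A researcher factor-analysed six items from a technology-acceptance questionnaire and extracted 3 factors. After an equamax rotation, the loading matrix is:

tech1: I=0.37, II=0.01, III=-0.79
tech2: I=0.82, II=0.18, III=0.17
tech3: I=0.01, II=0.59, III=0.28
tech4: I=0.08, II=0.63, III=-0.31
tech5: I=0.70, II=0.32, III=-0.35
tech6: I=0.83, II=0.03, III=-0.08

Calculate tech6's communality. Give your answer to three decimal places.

h² = 0.83² + 0.03² + (-0.08)² = 0.6889 + 0.0009 + 0.0064 = 0.6962

0.696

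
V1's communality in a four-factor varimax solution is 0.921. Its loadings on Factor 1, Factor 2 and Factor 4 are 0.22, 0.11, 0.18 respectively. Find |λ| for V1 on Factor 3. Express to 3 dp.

Under orthogonal rotation h² = Σλ², so λ_Factor 3² = h² − (0.0929) = 0.921 − 0.0929 = 0.8281.
|λ| = √0.8281 = 0.9100.

0.910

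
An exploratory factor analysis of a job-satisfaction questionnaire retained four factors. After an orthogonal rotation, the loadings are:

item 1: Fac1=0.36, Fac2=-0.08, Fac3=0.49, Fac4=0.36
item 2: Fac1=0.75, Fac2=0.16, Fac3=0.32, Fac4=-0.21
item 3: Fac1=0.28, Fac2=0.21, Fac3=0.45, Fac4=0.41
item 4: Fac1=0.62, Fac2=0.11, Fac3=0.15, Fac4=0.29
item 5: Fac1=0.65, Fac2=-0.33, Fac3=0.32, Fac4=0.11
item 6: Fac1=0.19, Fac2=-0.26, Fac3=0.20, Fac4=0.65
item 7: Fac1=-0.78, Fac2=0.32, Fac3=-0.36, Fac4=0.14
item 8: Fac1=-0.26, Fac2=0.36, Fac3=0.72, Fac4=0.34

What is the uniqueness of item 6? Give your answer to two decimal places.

0.43

h² = 0.19² + (-0.26)² + 0.20² + 0.65² = 0.0361 + 0.0676 + 0.0400 + 0.4225 = 0.5662
Uniqueness u² = 1 − h² = 1 − 0.5662 = 0.4338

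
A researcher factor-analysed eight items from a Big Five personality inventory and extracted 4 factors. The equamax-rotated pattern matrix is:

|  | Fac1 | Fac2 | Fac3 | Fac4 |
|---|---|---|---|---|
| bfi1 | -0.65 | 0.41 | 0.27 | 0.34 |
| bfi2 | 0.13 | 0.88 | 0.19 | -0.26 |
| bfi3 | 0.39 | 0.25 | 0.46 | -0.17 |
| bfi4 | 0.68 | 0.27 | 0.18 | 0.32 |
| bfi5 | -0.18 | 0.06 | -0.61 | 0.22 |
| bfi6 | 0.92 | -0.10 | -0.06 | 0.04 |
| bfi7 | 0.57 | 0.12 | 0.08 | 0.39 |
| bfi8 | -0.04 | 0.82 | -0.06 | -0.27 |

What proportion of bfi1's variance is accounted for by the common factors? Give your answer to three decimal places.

h² = (-0.65)² + 0.41² + 0.27² + 0.34² = 0.4225 + 0.1681 + 0.0729 + 0.1156 = 0.7791

0.779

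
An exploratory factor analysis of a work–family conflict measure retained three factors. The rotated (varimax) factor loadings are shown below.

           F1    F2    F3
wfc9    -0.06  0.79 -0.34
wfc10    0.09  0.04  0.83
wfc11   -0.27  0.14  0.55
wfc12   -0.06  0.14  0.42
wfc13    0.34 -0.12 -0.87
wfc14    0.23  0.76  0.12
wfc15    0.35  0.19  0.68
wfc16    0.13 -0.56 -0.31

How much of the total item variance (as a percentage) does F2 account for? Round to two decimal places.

SS loadings for F2 = 0.79² + 0.04² + 0.14² + 0.14² + (-0.12)² + 0.76² + 0.19² + (-0.56)² = 1.6066
With 8 standardized items, total variance = 8. Proportion = 1.6066/8 = 0.2008 → 20.08%.

20.08%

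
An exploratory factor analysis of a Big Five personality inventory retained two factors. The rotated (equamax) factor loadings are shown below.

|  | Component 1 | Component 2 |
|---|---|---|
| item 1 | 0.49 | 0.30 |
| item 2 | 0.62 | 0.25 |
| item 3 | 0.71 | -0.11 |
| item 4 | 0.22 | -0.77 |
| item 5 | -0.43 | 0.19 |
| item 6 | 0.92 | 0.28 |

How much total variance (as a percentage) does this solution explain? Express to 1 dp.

51.3%

SS loadings by factor: 2.2083, 0.8720; total = 3.0803.
Total variance with 6 standardized items is 6, so the solution explains 3.0803/6 = 0.5134 = 51.34%.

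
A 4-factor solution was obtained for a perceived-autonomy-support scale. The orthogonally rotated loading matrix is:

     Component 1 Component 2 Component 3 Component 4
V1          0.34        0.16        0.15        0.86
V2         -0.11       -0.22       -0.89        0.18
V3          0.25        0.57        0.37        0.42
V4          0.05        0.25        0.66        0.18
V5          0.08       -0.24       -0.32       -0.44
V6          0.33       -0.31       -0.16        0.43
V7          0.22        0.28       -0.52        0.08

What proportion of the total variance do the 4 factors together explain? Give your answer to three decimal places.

0.600

Communalities: 0.9033, 0.8850, 0.7007, 0.5330, 0.3600, 0.4155, 0.4036; Σh² = 4.2011.
Total variance with 7 standardized items is 7, so the solution explains 4.2011/7 = 0.6002.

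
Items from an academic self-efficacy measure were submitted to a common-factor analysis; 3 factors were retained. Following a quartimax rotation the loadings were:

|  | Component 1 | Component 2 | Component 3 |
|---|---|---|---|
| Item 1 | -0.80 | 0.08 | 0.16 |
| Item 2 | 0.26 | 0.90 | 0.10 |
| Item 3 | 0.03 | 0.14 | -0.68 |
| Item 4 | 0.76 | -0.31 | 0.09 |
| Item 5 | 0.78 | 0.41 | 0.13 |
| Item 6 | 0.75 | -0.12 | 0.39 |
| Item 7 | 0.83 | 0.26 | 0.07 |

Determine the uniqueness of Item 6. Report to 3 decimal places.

0.271

h² = 0.75² + (-0.12)² + 0.39² = 0.5625 + 0.0144 + 0.1521 = 0.7290
Uniqueness u² = 1 − h² = 1 − 0.7290 = 0.2710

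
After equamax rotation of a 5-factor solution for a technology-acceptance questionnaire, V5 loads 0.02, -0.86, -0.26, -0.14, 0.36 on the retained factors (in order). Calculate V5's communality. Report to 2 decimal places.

h² = 0.02² + (-0.86)² + (-0.26)² + (-0.14)² + 0.36² = 0.0004 + 0.7396 + 0.0676 + 0.0196 + 0.1296 = 0.9568

0.96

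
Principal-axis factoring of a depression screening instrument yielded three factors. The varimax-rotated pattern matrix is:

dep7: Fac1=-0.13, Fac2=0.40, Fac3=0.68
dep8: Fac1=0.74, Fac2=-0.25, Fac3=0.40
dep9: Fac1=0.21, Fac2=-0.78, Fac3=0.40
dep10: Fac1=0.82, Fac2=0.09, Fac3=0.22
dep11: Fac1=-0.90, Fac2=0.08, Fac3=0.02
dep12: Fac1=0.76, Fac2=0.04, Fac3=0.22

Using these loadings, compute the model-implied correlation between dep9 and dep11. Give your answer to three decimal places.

-0.243

r̂ = Σ λ_i·λ_j across factors = (0.21)(-0.90) + (-0.78)(0.08) + (0.40)(0.02)
  = -0.1890 -0.0624 +0.0080 = -0.2434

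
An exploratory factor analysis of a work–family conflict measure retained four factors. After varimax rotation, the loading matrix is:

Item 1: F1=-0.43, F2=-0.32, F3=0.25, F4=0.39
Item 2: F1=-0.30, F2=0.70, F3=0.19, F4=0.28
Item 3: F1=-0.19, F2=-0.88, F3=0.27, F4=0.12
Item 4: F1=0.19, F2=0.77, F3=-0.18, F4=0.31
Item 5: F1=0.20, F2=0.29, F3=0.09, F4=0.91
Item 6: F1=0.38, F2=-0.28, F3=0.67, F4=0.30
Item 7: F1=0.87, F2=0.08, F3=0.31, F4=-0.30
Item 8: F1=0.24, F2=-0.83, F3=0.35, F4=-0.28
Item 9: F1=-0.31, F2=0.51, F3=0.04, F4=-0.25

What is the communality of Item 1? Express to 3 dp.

0.502

h² = (-0.43)² + (-0.32)² + 0.25² + 0.39² = 0.1849 + 0.1024 + 0.0625 + 0.1521 = 0.5019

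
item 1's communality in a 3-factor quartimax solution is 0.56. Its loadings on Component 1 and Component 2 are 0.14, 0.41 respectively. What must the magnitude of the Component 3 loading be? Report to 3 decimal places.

0.610

Under orthogonal rotation h² = Σλ², so λ_Component 3² = h² − (0.1877) = 0.56 − 0.1877 = 0.3723.
|λ| = √0.3723 = 0.6102.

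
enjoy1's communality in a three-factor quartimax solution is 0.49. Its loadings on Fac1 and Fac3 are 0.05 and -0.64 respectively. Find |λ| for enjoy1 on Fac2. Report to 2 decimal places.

Under orthogonal rotation h² = Σλ², so λ_Fac2² = h² − (0.4121) = 0.49 − 0.4121 = 0.0779.
|λ| = √0.0779 = 0.2791.

0.28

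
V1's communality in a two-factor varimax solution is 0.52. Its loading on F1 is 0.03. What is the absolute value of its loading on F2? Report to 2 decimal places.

0.72

Under orthogonal rotation h² = Σλ², so λ_F2² = h² − (0.0009) = 0.52 − 0.0009 = 0.5191.
|λ| = √0.5191 = 0.7205.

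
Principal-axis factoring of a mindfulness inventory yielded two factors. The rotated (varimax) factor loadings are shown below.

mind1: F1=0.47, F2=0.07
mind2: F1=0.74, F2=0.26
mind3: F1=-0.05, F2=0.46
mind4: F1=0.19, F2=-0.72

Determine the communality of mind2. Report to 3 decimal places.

0.615

h² = 0.74² + 0.26² = 0.5476 + 0.0676 = 0.6152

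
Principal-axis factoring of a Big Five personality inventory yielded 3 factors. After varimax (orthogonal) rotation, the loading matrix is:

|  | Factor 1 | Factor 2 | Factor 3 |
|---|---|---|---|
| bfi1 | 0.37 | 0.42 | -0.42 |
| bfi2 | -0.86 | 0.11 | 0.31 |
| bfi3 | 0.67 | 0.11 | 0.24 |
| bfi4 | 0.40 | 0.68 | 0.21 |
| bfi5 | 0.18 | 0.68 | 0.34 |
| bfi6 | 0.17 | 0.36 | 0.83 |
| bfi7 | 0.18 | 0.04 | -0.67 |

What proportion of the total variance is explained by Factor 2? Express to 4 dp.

0.1795

SS loadings for Factor 2 = 0.42² + 0.11² + 0.11² + 0.68² + 0.68² + 0.36² + 0.04² = 1.2566
Proportion of variance = 1.2566 / 7 = 0.1795.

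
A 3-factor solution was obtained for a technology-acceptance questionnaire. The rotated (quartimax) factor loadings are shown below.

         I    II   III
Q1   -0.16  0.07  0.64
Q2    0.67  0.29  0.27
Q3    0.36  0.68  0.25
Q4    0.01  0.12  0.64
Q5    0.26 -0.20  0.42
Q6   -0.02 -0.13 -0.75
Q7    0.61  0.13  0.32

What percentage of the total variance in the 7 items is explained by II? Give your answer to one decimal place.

SS loadings for II = 0.07² + 0.29² + 0.68² + 0.12² + (-0.20)² + (-0.13)² + 0.13² = 0.6396
With 7 standardized items, total variance = 7. Proportion = 0.6396/7 = 0.0914 → 9.14%.

9.1%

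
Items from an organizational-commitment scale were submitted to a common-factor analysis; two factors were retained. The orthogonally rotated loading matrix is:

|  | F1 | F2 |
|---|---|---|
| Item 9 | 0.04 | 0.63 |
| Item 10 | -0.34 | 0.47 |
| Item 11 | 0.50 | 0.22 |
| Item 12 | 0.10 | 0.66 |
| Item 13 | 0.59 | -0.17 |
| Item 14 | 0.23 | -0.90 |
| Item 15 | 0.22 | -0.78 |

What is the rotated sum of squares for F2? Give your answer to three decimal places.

SS loadings for F2 = 0.63² + 0.47² + 0.22² + 0.66² + (-0.17)² + (-0.90)² + (-0.78)² = 0.3969 + 0.2209 + 0.0484 + 0.4356 + 0.0289 + 0.8100 + 0.6084 = 2.5491

2.549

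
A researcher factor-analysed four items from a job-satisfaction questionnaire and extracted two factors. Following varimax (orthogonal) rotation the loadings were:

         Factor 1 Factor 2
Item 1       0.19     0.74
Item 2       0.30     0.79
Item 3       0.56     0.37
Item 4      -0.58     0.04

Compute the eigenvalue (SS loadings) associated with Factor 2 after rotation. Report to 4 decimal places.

SS loadings for Factor 2 = 0.74² + 0.79² + 0.37² + 0.04² = 0.5476 + 0.6241 + 0.1369 + 0.0016 = 1.3102

1.3102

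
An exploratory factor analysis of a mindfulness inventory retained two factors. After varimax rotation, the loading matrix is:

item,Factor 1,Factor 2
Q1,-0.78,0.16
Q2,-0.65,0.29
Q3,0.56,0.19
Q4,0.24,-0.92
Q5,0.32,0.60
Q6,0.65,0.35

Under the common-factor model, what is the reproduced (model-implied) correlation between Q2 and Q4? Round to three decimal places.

-0.423

r̂ = Σ λ_i·λ_j across factors = (-0.65)(0.24) + (0.29)(-0.92)
  = -0.1560 -0.2668 = -0.4228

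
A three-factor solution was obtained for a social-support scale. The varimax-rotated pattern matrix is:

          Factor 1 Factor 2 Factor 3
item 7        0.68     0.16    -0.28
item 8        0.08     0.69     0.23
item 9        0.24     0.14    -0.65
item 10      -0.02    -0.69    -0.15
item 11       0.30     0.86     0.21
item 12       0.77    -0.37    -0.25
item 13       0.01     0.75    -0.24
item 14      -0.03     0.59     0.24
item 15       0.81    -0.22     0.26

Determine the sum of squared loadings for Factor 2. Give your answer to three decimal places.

SS loadings for Factor 2 = 0.16² + 0.69² + 0.14² + (-0.69)² + 0.86² + (-0.37)² + 0.75² + 0.59² + (-0.22)² = 0.0256 + 0.4761 + 0.0196 + 0.4761 + 0.7396 + 0.1369 + 0.5625 + 0.3481 + 0.0484 = 2.8329

2.833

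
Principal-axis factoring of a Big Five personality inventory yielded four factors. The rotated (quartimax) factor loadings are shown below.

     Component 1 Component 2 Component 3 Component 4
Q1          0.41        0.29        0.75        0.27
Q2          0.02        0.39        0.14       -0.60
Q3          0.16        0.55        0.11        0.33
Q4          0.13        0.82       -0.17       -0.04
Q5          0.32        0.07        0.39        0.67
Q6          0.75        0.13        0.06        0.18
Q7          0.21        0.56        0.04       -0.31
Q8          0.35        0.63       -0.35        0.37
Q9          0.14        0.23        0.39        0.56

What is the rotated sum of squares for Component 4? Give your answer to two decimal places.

1.57

SS loadings for Component 4 = 0.27² + (-0.60)² + 0.33² + (-0.04)² + 0.67² + 0.18² + (-0.31)² + 0.37² + 0.56² = 0.0729 + 0.3600 + 0.1089 + 0.0016 + 0.4489 + 0.0324 + 0.0961 + 0.1369 + 0.3136 = 1.5713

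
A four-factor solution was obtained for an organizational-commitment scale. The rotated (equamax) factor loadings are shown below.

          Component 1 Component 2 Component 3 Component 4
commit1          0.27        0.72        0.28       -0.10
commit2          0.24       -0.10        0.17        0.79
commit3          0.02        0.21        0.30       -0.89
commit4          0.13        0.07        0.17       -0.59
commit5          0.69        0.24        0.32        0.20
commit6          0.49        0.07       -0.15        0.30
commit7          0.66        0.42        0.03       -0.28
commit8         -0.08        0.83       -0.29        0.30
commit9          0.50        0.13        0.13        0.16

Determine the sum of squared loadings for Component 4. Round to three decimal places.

2.098

SS loadings for Component 4 = (-0.10)² + 0.79² + (-0.89)² + (-0.59)² + 0.20² + 0.30² + (-0.28)² + 0.30² + 0.16² = 0.0100 + 0.6241 + 0.7921 + 0.3481 + 0.0400 + 0.0900 + 0.0784 + 0.0900 + 0.0256 = 2.0983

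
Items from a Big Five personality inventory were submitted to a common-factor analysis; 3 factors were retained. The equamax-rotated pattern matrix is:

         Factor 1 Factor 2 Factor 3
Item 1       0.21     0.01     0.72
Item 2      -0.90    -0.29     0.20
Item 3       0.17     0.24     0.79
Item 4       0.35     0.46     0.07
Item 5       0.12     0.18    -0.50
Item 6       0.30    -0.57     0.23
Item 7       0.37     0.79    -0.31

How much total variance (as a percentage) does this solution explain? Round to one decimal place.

Communalities: 0.5626, 0.9341, 0.7106, 0.3390, 0.2968, 0.4678, 0.8571; Σh² = 4.1680.
Total variance with 7 standardized items is 7, so the solution explains 4.1680/7 = 0.5954 = 59.54%.

59.5%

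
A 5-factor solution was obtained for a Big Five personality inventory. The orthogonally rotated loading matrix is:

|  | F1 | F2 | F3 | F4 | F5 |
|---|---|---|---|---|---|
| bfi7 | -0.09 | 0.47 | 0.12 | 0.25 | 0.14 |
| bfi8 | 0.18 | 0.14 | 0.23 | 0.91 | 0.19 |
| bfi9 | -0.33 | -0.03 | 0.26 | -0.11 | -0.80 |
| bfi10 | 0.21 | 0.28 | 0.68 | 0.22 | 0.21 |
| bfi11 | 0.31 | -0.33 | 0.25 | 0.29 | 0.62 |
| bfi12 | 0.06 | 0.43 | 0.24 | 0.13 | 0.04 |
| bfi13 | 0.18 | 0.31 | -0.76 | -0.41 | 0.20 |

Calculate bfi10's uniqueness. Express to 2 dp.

h² = 0.21² + 0.28² + 0.68² + 0.22² + 0.21² = 0.0441 + 0.0784 + 0.4624 + 0.0484 + 0.0441 = 0.6774
Uniqueness u² = 1 − h² = 1 − 0.6774 = 0.3226

0.32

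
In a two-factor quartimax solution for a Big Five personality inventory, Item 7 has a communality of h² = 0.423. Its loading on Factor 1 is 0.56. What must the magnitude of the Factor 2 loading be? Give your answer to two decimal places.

0.33

Under orthogonal rotation h² = Σλ², so λ_Factor 2² = h² − (0.3136) = 0.423 − 0.3136 = 0.1094.
|λ| = √0.1094 = 0.3308.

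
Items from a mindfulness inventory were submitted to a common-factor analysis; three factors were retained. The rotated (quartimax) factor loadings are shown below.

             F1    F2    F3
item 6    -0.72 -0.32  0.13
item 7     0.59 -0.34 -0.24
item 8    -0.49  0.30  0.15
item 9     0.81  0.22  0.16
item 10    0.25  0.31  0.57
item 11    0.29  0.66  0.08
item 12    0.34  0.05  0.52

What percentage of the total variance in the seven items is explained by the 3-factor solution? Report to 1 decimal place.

52.0%

SS loadings by factor: 2.0249, 0.8906, 0.7243; total = 3.6398.
Total variance with 7 standardized items is 7, so the solution explains 3.6398/7 = 0.5200 = 52.00%.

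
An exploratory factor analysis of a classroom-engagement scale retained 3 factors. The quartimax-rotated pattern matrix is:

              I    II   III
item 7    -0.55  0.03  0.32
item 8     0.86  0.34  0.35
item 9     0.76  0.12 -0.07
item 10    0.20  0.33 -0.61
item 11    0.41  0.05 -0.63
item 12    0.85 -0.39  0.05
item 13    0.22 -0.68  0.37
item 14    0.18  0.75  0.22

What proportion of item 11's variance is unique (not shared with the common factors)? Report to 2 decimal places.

0.43

h² = 0.41² + 0.05² + (-0.63)² = 0.1681 + 0.0025 + 0.3969 = 0.5675
Uniqueness u² = 1 − h² = 1 − 0.5675 = 0.4325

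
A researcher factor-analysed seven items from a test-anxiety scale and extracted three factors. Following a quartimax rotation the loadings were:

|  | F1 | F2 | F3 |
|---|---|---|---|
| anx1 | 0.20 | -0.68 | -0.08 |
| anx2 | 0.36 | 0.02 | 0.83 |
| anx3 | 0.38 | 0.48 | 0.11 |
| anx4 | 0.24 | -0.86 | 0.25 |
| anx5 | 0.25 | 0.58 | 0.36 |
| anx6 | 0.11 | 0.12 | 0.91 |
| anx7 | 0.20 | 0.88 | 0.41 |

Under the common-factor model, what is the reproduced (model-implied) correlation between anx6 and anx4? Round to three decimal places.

r̂ = Σ λ_i·λ_j across factors = (0.11)(0.24) + (0.12)(-0.86) + (0.91)(0.25)
  = +0.0264 -0.1032 +0.2275 = 0.1507

0.151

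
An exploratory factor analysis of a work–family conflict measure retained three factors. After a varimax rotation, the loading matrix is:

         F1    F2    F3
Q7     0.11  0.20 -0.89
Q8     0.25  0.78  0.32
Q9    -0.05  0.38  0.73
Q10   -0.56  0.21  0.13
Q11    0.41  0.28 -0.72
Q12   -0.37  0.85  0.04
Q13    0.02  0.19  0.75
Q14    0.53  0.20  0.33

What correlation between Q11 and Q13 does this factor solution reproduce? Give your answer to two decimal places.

-0.48

r̂ = Σ λ_i·λ_j across factors = (0.41)(0.02) + (0.28)(0.19) + (-0.72)(0.75)
  = +0.0082 +0.0532 -0.5400 = -0.4786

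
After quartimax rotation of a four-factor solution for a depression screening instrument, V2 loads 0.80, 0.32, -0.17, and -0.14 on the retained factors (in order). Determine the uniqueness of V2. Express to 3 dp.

0.209

h² = 0.80² + 0.32² + (-0.17)² + (-0.14)² = 0.6400 + 0.1024 + 0.0289 + 0.0196 = 0.7909
Uniqueness u² = 1 − h² = 1 − 0.7909 = 0.2091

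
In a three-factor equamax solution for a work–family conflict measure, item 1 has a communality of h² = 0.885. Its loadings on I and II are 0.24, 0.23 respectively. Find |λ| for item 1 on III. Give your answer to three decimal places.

Under orthogonal rotation h² = Σλ², so λ_III² = h² − (0.1105) = 0.885 − 0.1105 = 0.7745.
|λ| = √0.7745 = 0.8801.

0.880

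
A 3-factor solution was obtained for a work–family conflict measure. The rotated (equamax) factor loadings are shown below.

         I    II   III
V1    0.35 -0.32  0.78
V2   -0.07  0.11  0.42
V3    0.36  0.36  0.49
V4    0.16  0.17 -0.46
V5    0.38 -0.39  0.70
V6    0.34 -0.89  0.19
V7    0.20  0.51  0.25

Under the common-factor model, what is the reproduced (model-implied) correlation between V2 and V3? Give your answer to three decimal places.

0.220

r̂ = Σ λ_i·λ_j across factors = (-0.07)(0.36) + (0.11)(0.36) + (0.42)(0.49)
  = -0.0252 +0.0396 +0.2058 = 0.2202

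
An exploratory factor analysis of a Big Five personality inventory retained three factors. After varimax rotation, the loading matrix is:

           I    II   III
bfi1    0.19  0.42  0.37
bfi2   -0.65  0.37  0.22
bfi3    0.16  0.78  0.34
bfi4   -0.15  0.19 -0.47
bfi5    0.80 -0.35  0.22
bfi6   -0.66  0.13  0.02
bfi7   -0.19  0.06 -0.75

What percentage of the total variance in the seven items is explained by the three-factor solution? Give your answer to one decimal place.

Communalities: 0.3494, 0.6078, 0.7496, 0.2795, 0.8109, 0.4529, 0.6022; Σh² = 3.8523.
Total variance with 7 standardized items is 7, so the solution explains 3.8523/7 = 0.5503 = 55.03%.

55.0%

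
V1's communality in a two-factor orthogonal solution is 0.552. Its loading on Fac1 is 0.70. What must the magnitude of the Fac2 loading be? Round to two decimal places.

0.25

Under orthogonal rotation h² = Σλ², so λ_Fac2² = h² − (0.4900) = 0.552 − 0.4900 = 0.0620.
|λ| = √0.0620 = 0.2490.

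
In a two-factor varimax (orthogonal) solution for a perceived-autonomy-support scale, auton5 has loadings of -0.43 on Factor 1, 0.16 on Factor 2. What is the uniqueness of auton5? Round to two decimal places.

0.79

h² = (-0.43)² + 0.16² = 0.1849 + 0.0256 = 0.2105
Uniqueness u² = 1 − h² = 1 − 0.2105 = 0.7895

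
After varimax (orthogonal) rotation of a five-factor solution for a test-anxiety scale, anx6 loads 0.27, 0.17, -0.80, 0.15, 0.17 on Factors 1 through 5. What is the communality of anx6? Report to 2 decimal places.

h² = 0.27² + 0.17² + (-0.80)² + 0.15² + 0.17² = 0.0729 + 0.0289 + 0.6400 + 0.0225 + 0.0289 = 0.7932

0.79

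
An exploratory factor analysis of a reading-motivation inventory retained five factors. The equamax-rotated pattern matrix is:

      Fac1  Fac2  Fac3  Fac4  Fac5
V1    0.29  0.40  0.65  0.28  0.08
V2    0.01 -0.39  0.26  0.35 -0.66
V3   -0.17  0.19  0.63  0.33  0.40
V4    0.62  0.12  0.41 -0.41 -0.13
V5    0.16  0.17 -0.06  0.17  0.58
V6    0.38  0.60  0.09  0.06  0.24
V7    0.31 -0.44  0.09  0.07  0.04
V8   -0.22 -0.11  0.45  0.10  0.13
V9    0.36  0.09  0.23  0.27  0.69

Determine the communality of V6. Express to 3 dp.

h² = 0.38² + 0.60² + 0.09² + 0.06² + 0.24² = 0.1444 + 0.3600 + 0.0081 + 0.0036 + 0.0576 = 0.5737

0.574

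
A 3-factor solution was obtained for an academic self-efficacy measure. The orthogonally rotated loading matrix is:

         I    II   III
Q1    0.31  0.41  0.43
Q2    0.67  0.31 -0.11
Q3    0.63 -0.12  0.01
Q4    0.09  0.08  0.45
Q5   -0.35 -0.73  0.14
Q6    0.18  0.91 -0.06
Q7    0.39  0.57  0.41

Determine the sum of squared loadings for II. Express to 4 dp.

SS loadings for II = 0.41² + 0.31² + (-0.12)² + 0.08² + (-0.73)² + 0.91² + 0.57² = 0.1681 + 0.0961 + 0.0144 + 0.0064 + 0.5329 + 0.8281 + 0.3249 = 1.9709

1.9709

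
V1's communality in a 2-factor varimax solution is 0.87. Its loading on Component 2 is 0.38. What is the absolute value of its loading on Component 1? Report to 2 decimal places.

Under orthogonal rotation h² = Σλ², so λ_Component 1² = h² − (0.1444) = 0.87 − 0.1444 = 0.7256.
|λ| = √0.7256 = 0.8518.

0.85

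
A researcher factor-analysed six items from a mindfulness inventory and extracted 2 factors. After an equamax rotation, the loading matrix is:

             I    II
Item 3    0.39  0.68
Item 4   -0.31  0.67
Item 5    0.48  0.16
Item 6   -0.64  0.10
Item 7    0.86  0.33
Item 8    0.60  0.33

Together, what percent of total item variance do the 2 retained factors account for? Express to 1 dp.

Communalities: 0.6145, 0.5450, 0.2560, 0.4196, 0.8485, 0.4689; Σh² = 3.1525.
Total variance with 6 standardized items is 6, so the solution explains 3.1525/6 = 0.5254 = 52.54%.

52.5%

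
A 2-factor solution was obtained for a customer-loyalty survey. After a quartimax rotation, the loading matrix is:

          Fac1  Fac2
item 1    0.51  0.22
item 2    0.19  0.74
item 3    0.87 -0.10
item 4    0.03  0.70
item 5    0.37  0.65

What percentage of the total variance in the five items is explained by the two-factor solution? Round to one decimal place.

Communalities: 0.3085, 0.5837, 0.7669, 0.4909, 0.5594; Σh² = 2.7094.
Total variance with 5 standardized items is 5, so the solution explains 2.7094/5 = 0.5419 = 54.19%.

54.2%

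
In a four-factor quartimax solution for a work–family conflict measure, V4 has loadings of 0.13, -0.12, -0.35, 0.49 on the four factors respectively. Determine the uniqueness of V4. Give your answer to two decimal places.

h² = 0.13² + (-0.12)² + (-0.35)² + 0.49² = 0.0169 + 0.0144 + 0.1225 + 0.2401 = 0.3939
Uniqueness u² = 1 − h² = 1 − 0.3939 = 0.6061

0.61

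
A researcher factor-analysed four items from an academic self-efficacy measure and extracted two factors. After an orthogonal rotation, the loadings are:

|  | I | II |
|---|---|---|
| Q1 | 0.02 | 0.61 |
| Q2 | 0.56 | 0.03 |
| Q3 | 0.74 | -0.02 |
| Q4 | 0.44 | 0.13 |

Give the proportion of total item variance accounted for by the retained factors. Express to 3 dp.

Communalities: 0.3725, 0.3145, 0.5480, 0.2105; Σh² = 1.4455.
Total variance with 4 standardized items is 4, so the solution explains 1.4455/4 = 0.3614.

0.361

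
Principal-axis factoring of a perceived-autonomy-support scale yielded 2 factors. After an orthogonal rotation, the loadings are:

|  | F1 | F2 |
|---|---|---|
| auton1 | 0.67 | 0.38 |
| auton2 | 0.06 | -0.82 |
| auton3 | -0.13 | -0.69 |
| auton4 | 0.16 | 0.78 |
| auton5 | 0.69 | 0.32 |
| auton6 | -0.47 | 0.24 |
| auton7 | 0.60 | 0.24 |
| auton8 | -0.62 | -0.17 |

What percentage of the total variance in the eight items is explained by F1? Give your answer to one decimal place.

24.2%

SS loadings for F1 = 0.67² + 0.06² + (-0.13)² + 0.16² + 0.69² + (-0.47)² + 0.60² + (-0.62)² = 1.9364
With 8 standardized items, total variance = 8. Proportion = 1.9364/8 = 0.2420 → 24.20%.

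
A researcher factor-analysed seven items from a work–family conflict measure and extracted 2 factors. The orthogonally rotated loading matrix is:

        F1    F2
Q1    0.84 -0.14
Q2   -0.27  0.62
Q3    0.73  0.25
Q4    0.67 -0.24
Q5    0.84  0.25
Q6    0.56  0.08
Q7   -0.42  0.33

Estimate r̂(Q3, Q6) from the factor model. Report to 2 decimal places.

0.43

r̂ = Σ λ_i·λ_j across factors = (0.73)(0.56) + (0.25)(0.08)
  = +0.4088 +0.0200 = 0.4288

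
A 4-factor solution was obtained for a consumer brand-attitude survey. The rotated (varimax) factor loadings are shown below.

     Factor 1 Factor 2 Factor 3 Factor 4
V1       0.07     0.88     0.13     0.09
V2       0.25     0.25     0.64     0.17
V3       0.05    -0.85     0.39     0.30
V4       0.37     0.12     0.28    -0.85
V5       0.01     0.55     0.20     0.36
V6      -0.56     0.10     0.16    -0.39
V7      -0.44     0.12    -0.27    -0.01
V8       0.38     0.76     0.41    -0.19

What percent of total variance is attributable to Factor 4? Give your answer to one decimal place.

SS loadings for Factor 4 = 0.09² + 0.17² + 0.30² + (-0.85)² + 0.36² + (-0.39)² + (-0.01)² + (-0.19)² = 1.1674
With 8 standardized items, total variance = 8. Proportion = 1.1674/8 = 0.1459 → 14.59%.

14.6%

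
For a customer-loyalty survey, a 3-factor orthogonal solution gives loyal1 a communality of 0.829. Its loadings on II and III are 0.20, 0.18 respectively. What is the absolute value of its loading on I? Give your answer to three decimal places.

Under orthogonal rotation h² = Σλ², so λ_I² = h² − (0.0724) = 0.829 − 0.0724 = 0.7566.
|λ| = √0.7566 = 0.8698.

0.870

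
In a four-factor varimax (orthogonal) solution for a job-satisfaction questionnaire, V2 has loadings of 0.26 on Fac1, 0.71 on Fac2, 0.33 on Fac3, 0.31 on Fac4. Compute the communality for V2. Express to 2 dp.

0.78

h² = 0.26² + 0.71² + 0.33² + 0.31² = 0.0676 + 0.5041 + 0.1089 + 0.0961 = 0.7767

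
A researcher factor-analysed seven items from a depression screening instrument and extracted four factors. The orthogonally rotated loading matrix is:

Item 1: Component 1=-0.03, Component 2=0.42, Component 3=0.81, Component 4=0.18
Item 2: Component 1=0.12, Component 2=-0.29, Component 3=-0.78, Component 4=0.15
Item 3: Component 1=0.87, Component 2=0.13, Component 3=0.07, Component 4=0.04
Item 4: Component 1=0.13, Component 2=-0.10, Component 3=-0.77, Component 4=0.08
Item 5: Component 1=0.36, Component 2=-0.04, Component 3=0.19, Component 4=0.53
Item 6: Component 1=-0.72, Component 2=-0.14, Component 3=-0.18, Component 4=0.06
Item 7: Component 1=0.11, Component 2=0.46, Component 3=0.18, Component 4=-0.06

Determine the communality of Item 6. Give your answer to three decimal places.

0.574

h² = (-0.72)² + (-0.14)² + (-0.18)² + 0.06² = 0.5184 + 0.0196 + 0.0324 + 0.0036 = 0.5740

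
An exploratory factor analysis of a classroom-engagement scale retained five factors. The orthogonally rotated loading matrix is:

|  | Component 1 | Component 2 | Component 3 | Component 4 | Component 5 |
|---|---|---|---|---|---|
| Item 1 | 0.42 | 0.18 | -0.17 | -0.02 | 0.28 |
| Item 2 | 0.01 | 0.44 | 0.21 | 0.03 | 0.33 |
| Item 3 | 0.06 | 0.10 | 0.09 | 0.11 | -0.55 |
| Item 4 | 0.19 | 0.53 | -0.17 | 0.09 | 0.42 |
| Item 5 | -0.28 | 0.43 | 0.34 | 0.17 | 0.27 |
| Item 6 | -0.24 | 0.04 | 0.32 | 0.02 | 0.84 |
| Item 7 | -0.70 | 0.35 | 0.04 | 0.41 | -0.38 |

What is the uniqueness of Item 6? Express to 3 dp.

0.132

h² = (-0.24)² + 0.04² + 0.32² + 0.02² + 0.84² = 0.0576 + 0.0016 + 0.1024 + 0.0004 + 0.7056 = 0.8676
Uniqueness u² = 1 − h² = 1 − 0.8676 = 0.1324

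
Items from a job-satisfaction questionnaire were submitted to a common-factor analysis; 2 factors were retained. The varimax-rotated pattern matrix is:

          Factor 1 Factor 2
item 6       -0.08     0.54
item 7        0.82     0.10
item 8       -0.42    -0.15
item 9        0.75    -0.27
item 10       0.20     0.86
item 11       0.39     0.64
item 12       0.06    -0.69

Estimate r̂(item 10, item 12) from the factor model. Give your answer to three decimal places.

r̂ = Σ λ_i·λ_j across factors = (0.20)(0.06) + (0.86)(-0.69)
  = +0.0120 -0.5934 = -0.5814

-0.581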